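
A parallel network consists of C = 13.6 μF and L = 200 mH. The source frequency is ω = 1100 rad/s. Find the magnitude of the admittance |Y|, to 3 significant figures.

X_L = ωL = 220 Ω
X_C = 1/(ωC) = 66.8 Ω
Parallel: admittances add. Y = 1/(jωL) + jωC
Y = (0 + j0.0104) S
|Y| = 0.0104 S → |Z| = 1/|Y| = 96.0 Ω, ∠Z = −∠Y = -90.0°

10.4 mS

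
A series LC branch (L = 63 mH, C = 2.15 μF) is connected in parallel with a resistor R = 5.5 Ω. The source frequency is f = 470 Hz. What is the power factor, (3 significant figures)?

ω = 2πf = 2953 rad/s
X_L = ωL = 186 Ω
X_C = 1/(ωC) = 158 Ω
Branch 1: Z₁ = R = 5.50 Ω
Branch 2 (series LC): Z₂ = j(X_L − X_C) = j28.5 Ω
Parallel: Z = Z₁Z₂/(Z₁+Z₂), |Z| = 5.40 Ω, ∠Z = 10.9°
cos φ = cos(10.9°) = 0.982

0.982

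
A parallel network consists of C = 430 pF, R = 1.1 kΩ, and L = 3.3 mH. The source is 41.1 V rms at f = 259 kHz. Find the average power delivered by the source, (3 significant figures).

1.54 W

ω = 2πf = 1.627e+06 rad/s
X_L = ωL = 5370 Ω
X_C = 1/(ωC) = 1430 Ω
Parallel: admittances add. Y = 1/R + 1/(jωL) + jωC
Y = (0.000909 + j0.000514) S
|Y| = 0.00104 S → |Z| = 1/|Y| = 958 Ω, ∠Z = −∠Y = -29.5°
I = V/|Z| = 42.9 mA
P = VI cos φ = 41.1 × 0.0429 × cos(-29.5°) = 1.54 W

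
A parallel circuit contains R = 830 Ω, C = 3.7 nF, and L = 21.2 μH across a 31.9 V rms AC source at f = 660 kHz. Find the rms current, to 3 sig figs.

132 mA

ω = 2πf = 4.147e+06 rad/s
X_L = ωL = 87.9 Ω
X_C = 1/(ωC) = 65.2 Ω
Parallel: admittances add. Y = 1/R + 1/(jωL) + jωC
Y = (0.00120 + j0.00397) S
|Y| = 0.00415 S → |Z| = 1/|Y| = 241 Ω, ∠Z = −∠Y = -73.1°
I = V/|Z| = 31.9/241 = 132 mA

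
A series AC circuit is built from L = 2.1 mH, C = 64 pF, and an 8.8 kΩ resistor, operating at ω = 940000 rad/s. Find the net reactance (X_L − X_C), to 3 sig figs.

X_L = ωL = 1970 Ω
X_C = 1/(ωC) = 16600 Ω
X = 1970 − 16600 = -14600 Ω

-14600 Ω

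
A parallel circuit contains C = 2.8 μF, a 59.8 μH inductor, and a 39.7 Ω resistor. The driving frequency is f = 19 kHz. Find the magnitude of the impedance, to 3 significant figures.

5.11 Ω

ω = 2πf = 119400 rad/s
X_L = ωL = 7.14 Ω
X_C = 1/(ωC) = 2.99 Ω
Parallel: admittances add. Y = 1/R + 1/(jωL) + jωC
Y = (0.0252 + j0.194) S
|Y| = 0.196 S → |Z| = 1/|Y| = 5.11 Ω, ∠Z = −∠Y = -82.6°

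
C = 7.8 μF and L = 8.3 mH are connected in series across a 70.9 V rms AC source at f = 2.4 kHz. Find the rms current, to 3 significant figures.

608 mA

ω = 2πf = 15080 rad/s
X_L = ωL = 125 Ω
X_C = 1/(ωC) = 8.50 Ω
Net reactance X = X_L − X_C = 117 Ω
Z = j117 Ω
|Z| = √(0² + 117²) = 117 Ω
I = V/|Z| = 70.9/117 = 608 mA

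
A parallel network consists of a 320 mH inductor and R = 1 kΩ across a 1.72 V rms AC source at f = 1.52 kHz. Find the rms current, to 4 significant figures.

ω = 2πf = 9550 rad/s
X_L = ωL = 3056 Ω
Parallel: admittances add. Y = 1/R + 1/(jωL)
Y = (0.001000 − j0.0003272) S
|Y| = 0.001052 S → |Z| = 1/|Y| = 950.4 Ω, ∠Z = −∠Y = 18.12°
I = V/|Z| = 1.72/950.4 = 1.810 mA

1.810 mA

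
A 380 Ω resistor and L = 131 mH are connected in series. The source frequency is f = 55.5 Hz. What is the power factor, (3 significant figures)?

0.993

ω = 2πf = 348.7 rad/s
X_L = ωL = 45.7 Ω
Z = 380 + j45.7 Ω
|Z| = √(380² + 45.7²) = 383 Ω
∠Z = arctan(45.7/380) = 6.85°
cos φ = cos(6.85°) = 0.993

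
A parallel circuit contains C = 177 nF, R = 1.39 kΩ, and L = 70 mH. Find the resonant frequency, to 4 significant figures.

ω₀ = 1/√(LC) = 1/√(0.07 × 1.77e-07) = 8984 rad/s
f₀ = ω₀/(2π) = 1.430 kHz

1.430 kHz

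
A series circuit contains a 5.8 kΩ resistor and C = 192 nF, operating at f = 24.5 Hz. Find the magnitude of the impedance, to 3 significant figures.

ω = 2πf = 153.9 rad/s
X_C = 1/(ωC) = 33800 Ω
Z = 5800 − j33800 Ω
|Z| = √(5800² + 33800²) = 34300 Ω

34300 Ω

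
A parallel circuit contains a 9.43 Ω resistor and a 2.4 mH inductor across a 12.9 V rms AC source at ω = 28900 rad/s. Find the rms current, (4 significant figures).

X_L = ωL = 69.36 Ω
Parallel: admittances add. Y = 1/R + 1/(jωL)
Y = (0.1060 − j0.01442) S
|Y| = 0.1070 S → |Z| = 1/|Y| = 9.344 Ω, ∠Z = −∠Y = 7.742°
I = V/|Z| = 12.9/9.344 = 1.381 A

1.381 A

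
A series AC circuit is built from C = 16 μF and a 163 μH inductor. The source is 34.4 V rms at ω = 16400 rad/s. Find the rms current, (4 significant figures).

30.23 A

X_L = ωL = 2.673 Ω
X_C = 1/(ωC) = 3.811 Ω
Net reactance X = X_L − X_C = -1.138 Ω
Z = − j1.138 Ω
|Z| = √(0² + 1.138²) = 1.138 Ω
I = V/|Z| = 34.4/1.138 = 30.23 A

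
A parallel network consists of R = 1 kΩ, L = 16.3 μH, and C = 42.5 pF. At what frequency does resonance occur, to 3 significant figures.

ω₀ = 1/√(LC) = 1/√(1.63e-05 × 4.25e-11) = 3.799e+07 rad/s
f₀ = ω₀/(2π) = 6.05 MHz

6.05 MHz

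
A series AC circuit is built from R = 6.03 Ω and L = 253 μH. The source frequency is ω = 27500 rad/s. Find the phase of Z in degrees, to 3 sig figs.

X_L = ωL = 6.96 Ω
Z = 6.03 + j6.96 Ω
|Z| = √(6.03² + 6.96²) = 9.21 Ω
∠Z = arctan(6.96/6.03) = 49.1°

49.1°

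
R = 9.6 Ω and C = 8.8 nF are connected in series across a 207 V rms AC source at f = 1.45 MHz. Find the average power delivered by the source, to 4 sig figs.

ω = 2πf = 9.111e+06 rad/s
X_C = 1/(ωC) = 12.47 Ω
Z = 9.600 − j12.47 Ω
|Z| = √(9.600² + 12.47²) = 15.74 Ω
∠Z = arctan(-12.47/9.600) = -52.42°
I = V/|Z| = 13.15 A
P = VI cos φ = 207 × 13.15 × cos(-52.42°) = 1.660 kW

1.660 kW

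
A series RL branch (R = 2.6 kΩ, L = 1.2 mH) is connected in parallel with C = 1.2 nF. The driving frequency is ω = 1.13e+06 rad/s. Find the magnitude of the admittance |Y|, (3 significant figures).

X_L = ωL = 1360 Ω
X_C = 1/(ωC) = 737 Ω
Branch 1 (R+jX_L): Z₁ = 2600 + j1360 Ω, |Z₁| = 2930 Ω
Branch 2 (−jX_C): Z₂ = −j737 Ω
Parallel: Z = Z₁Z₂/(Z₁+Z₂), |Z| = 809 Ω, ∠Z = -75.8°
|Y| = 1/|Z| = 1.24 mS

1.24 mS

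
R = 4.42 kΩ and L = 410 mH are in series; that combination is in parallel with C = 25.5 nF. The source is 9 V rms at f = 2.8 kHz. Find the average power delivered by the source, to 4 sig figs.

ω = 2πf = 17590 rad/s
X_L = ωL = 7213 Ω
X_C = 1/(ωC) = 2229 Ω
Branch 1 (R+jX_L): Z₁ = 4420 + j7213 Ω, |Z₁| = 8460 Ω
Branch 2 (−jX_C): Z₂ = −j2229 Ω
Parallel: Z = Z₁Z₂/(Z₁+Z₂), |Z| = 2831 Ω, ∠Z = -79.93°
I = V/|Z| = 3.179 mA
P = VI cos φ = 9 × 0.003179 × cos(-79.93°) = 5.003 mW

5.003 mW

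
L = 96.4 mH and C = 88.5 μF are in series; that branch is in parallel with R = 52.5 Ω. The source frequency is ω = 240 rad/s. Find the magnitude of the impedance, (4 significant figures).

X_L = ωL = 23.14 Ω
X_C = 1/(ωC) = 47.08 Ω
Branch 1: Z₁ = R = 52.50 Ω
Branch 2 (series LC): Z₂ = j(X_L − X_C) = −j23.94 Ω
Parallel: Z = Z₁Z₂/(Z₁+Z₂), |Z| = 21.79 Ω, ∠Z = -65.48°

21.79 Ω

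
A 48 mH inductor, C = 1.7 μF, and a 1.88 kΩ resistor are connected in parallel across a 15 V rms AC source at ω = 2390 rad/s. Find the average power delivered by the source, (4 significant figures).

119.7 mW

X_L = ωL = 114.7 Ω
X_C = 1/(ωC) = 246.1 Ω
Parallel: admittances add. Y = 1/R + 1/(jωL) + jωC
Y = (0.0005319 − j0.004654) S
|Y| = 0.004684 S → |Z| = 1/|Y| = 213.5 Ω, ∠Z = −∠Y = 83.48°
I = V/|Z| = 70.26 mA
P = VI cos φ = 15 × 0.07026 × cos(83.48°) = 119.7 mW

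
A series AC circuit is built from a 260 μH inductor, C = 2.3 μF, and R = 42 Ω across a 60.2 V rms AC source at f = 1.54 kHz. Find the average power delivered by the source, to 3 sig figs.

42.7 W

ω = 2πf = 9676 rad/s
X_L = ωL = 2.52 Ω
X_C = 1/(ωC) = 44.9 Ω
Net reactance X = X_L − X_C = -42.4 Ω
Z = 42.0 − j42.4 Ω
|Z| = √(42.0² + 42.4²) = 59.7 Ω
∠Z = arctan(-42.4/42.0) = -45.3°
I = V/|Z| = 1.01 A
P = VI cos φ = 60.2 × 1.01 × cos(-45.3°) = 42.7 W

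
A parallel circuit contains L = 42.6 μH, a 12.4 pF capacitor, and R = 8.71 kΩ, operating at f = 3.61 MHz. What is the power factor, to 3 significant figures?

ω = 2πf = 2.268e+07 rad/s
X_L = ωL = 966 Ω
X_C = 1/(ωC) = 3560 Ω
Parallel: admittances add. Y = 1/R + 1/(jωL) + jωC
Y = (0.000115 − j0.000754) S
|Y| = 0.000762 S → |Z| = 1/|Y| = 1310 Ω, ∠Z = −∠Y = 81.3°
cos φ = cos(81.3°) = 0.151

0.151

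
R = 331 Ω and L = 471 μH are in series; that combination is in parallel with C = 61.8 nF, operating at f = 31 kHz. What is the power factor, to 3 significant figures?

0.242

ω = 2πf = 194800 rad/s
X_L = ωL = 91.7 Ω
X_C = 1/(ωC) = 83.1 Ω
Branch 1 (R+jX_L): Z₁ = 331 + j91.7 Ω, |Z₁| = 343 Ω
Branch 2 (−jX_C): Z₂ = −j83.1 Ω
Parallel: Z = Z₁Z₂/(Z₁+Z₂), |Z| = 86.2 Ω, ∠Z = -76.0°
cos φ = cos(-76.0°) = 0.242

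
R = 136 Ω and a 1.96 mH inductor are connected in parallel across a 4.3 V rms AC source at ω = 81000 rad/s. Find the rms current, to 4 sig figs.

41.63 mA

X_L = ωL = 158.8 Ω
Parallel: admittances add. Y = 1/R + 1/(jωL)
Y = (0.007353 − j0.006299) S
|Y| = 0.009682 S → |Z| = 1/|Y| = 103.3 Ω, ∠Z = −∠Y = 40.58°
I = V/|Z| = 4.3/103.3 = 41.63 mA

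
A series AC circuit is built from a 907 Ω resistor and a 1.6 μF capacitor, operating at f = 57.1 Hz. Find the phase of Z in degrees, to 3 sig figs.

ω = 2πf = 358.8 rad/s
X_C = 1/(ωC) = 1740 Ω
Z = 907 − j1740 Ω
|Z| = √(907² + 1740²) = 1960 Ω
∠Z = arctan(-1740/907) = -62.5°

-62.5°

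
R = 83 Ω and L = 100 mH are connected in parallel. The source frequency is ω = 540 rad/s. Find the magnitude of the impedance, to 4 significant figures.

X_L = ωL = 54.00 Ω
Parallel: admittances add. Y = 1/R + 1/(jωL)
Y = (0.01205 − j0.01852) S
|Y| = 0.02209 S → |Z| = 1/|Y| = 45.26 Ω, ∠Z = −∠Y = 56.95°

45.26 Ω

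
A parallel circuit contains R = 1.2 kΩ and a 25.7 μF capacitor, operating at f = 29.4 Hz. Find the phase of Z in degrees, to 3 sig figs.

-80.0°

ω = 2πf = 184.7 rad/s
X_C = 1/(ωC) = 211 Ω
Parallel: admittances add. Y = 1/R + jωC
Y = (0.000833 + j0.00475) S
|Y| = 0.00482 S → |Z| = 1/|Y| = 207 Ω, ∠Z = −∠Y = -80.0°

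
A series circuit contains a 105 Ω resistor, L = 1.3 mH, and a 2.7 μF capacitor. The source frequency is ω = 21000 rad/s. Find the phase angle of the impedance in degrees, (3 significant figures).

X_L = ωL = 27.3 Ω
X_C = 1/(ωC) = 17.6 Ω
Net reactance X = X_L − X_C = 9.66 Ω
Z = 105 + j9.66 Ω
|Z| = √(105² + 9.66²) = 105 Ω
∠Z = arctan(9.66/105) = 5.26°

5.26°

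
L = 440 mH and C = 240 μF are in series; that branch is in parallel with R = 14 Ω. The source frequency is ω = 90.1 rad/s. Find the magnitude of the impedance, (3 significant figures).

X_L = ωL = 39.6 Ω
X_C = 1/(ωC) = 46.2 Ω
Branch 1: Z₁ = R = 14.0 Ω
Branch 2 (series LC): Z₂ = j(X_L − X_C) = −j6.60 Ω
Parallel: Z = Z₁Z₂/(Z₁+Z₂), |Z| = 5.97 Ω, ∠Z = -64.8°

5.97 Ω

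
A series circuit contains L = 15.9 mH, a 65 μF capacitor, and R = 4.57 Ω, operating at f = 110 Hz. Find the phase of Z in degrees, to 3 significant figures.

ω = 2πf = 691.2 rad/s
X_L = ωL = 11.0 Ω
X_C = 1/(ωC) = 22.3 Ω
Net reactance X = X_L − X_C = -11.3 Ω
Z = 4.57 − j11.3 Ω
|Z| = √(4.57² + 11.3²) = 12.2 Ω
∠Z = arctan(-11.3/4.57) = -67.9°

-67.9°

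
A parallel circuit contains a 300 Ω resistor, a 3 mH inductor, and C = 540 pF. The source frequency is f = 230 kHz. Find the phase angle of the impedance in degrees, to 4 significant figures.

-9.365°

ω = 2πf = 1.445e+06 rad/s
X_L = ωL = 4335 Ω
X_C = 1/(ωC) = 1281 Ω
Parallel: admittances add. Y = 1/R + 1/(jωL) + jωC
Y = (0.003333 + j0.0005497) S
|Y| = 0.003378 S → |Z| = 1/|Y| = 296.0 Ω, ∠Z = −∠Y = -9.365°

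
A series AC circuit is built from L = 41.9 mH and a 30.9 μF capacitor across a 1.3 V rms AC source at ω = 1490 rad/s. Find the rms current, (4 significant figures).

X_L = ωL = 62.43 Ω
X_C = 1/(ωC) = 21.72 Ω
Net reactance X = X_L − X_C = 40.71 Ω
Z = j40.71 Ω
|Z| = √(0² + 40.71²) = 40.71 Ω
I = V/|Z| = 1.3/40.71 = 31.93 mA

31.93 mA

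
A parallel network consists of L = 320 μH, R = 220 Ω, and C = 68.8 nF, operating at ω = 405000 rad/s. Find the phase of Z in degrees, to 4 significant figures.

-77.29°

X_L = ωL = 129.6 Ω
X_C = 1/(ωC) = 35.89 Ω
Parallel: admittances add. Y = 1/R + 1/(jωL) + jωC
Y = (0.004545 + j0.02015) S
|Y| = 0.02065 S → |Z| = 1/|Y| = 48.42 Ω, ∠Z = −∠Y = -77.29°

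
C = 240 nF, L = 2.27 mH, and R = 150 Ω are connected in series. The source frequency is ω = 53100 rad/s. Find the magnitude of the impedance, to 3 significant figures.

156 Ω

X_L = ωL = 121 Ω
X_C = 1/(ωC) = 78.5 Ω
Net reactance X = X_L − X_C = 42.1 Ω
Z = 150 + j42.1 Ω
|Z| = √(150² + 42.1²) = 156 Ω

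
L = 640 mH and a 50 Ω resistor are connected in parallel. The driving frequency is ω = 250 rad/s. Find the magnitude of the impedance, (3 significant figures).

47.7 Ω

X_L = ωL = 160 Ω
Parallel: admittances add. Y = 1/R + 1/(jωL)
Y = (0.0200 − j0.00625) S
|Y| = 0.0210 S → |Z| = 1/|Y| = 47.7 Ω, ∠Z = −∠Y = 17.4°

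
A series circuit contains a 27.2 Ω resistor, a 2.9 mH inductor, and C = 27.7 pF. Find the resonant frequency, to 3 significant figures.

ω₀ = 1/√(LC) = 1/√(0.0029 × 2.77e-11) = 3.528e+06 rad/s
f₀ = ω₀/(2π) = 562 kHz

562 kHz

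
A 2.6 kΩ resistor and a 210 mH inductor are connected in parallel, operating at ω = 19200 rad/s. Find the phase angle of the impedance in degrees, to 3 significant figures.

32.8°

X_L = ωL = 4030 Ω
Parallel: admittances add. Y = 1/R + 1/(jωL)
Y = (0.000385 − j0.000248) S
|Y| = 0.000458 S → |Z| = 1/|Y| = 2190 Ω, ∠Z = −∠Y = 32.8°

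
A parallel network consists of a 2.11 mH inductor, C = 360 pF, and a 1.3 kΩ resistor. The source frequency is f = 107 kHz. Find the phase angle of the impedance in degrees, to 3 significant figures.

31.0°

ω = 2πf = 672300 rad/s
X_L = ωL = 1420 Ω
X_C = 1/(ωC) = 4130 Ω
Parallel: admittances add. Y = 1/R + 1/(jωL) + jωC
Y = (0.000769 − j0.000463) S
|Y| = 0.000898 S → |Z| = 1/|Y| = 1110 Ω, ∠Z = −∠Y = 31.0°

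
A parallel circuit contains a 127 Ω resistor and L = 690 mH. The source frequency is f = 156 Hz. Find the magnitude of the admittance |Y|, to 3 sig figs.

8.01 mS

ω = 2πf = 980.2 rad/s
X_L = ωL = 676 Ω
Parallel: admittances add. Y = 1/R + 1/(jωL)
Y = (0.00787 − j0.00148) S
|Y| = 0.00801 S → |Z| = 1/|Y| = 125 Ω, ∠Z = −∠Y = 10.6°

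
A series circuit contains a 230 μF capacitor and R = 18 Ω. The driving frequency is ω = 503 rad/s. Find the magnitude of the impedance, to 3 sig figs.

20.0 Ω

X_C = 1/(ωC) = 8.64 Ω
Z = 18.0 − j8.64 Ω
|Z| = √(18.0² + 8.64²) = 20.0 Ω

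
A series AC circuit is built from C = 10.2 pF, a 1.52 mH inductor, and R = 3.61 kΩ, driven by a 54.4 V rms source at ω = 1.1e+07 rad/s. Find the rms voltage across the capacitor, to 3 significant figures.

56.4 V

X_L = ωL = 16700 Ω
X_C = 1/(ωC) = 8910 Ω
Net reactance X = X_L − X_C = 7810 Ω
Z = 3610 + j7810 Ω
|Z| = √(3610² + 7810²) = 8600 Ω
I = V/|Z| = 6.32 mA
V_C = I·|Z_C| = 0.00632 × 8910 = 56.4 V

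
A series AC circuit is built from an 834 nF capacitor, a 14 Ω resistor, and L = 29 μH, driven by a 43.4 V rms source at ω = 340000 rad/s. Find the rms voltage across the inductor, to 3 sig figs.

X_L = ωL = 9.86 Ω
X_C = 1/(ωC) = 3.53 Ω
Net reactance X = X_L − X_C = 6.33 Ω
Z = 14.0 + j6.33 Ω
|Z| = √(14.0² + 6.33²) = 15.4 Ω
I = V/|Z| = 2.82 A
V_L = I·|Z_L| = 2.82 × 9.86 = 27.8 V

27.8 V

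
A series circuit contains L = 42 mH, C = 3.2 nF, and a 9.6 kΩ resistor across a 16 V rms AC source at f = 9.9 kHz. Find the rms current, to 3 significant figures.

ω = 2πf = 62200 rad/s
X_L = ωL = 2610 Ω
X_C = 1/(ωC) = 5020 Ω
Net reactance X = X_L − X_C = -2410 Ω
Z = 9600 − j2410 Ω
|Z| = √(9600² + 2410²) = 9900 Ω
I = V/|Z| = 16/9900 = 1.62 mA

1.62 mA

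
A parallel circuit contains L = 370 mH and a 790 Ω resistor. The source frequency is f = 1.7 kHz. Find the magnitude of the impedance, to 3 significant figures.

ω = 2πf = 10680 rad/s
X_L = ωL = 3950 Ω
Parallel: admittances add. Y = 1/R + 1/(jωL)
Y = (0.00127 − j0.000253) S
|Y| = 0.00129 S → |Z| = 1/|Y| = 775 Ω, ∠Z = −∠Y = 11.3°

775 Ω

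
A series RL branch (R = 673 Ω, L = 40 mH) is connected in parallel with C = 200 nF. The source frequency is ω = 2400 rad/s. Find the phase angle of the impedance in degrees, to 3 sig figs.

-10.6°

X_L = ωL = 96.0 Ω
X_C = 1/(ωC) = 2080 Ω
Branch 1 (R+jX_L): Z₁ = 673 + j96.0 Ω, |Z₁| = 680 Ω
Branch 2 (−jX_C): Z₂ = −j2080 Ω
Parallel: Z = Z₁Z₂/(Z₁+Z₂), |Z| = 675 Ω, ∠Z = -10.6°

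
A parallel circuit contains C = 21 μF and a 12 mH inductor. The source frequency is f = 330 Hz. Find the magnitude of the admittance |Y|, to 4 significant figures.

ω = 2πf = 2073 rad/s
X_L = ωL = 24.88 Ω
X_C = 1/(ωC) = 22.97 Ω
Parallel: admittances add. Y = 1/(jωL) + jωC
Y = (0 + j0.003352) S
|Y| = 0.003352 S → |Z| = 1/|Y| = 298.3 Ω, ∠Z = −∠Y = -90.00°

3.352 mS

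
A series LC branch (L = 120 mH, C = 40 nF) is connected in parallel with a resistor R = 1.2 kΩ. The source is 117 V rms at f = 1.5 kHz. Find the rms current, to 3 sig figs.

ω = 2πf = 9425 rad/s
X_L = ωL = 1130 Ω
X_C = 1/(ωC) = 2650 Ω
Branch 1: Z₁ = R = 1200 Ω
Branch 2 (series LC): Z₂ = j(X_L − X_C) = −j1520 Ω
Parallel: Z = Z₁Z₂/(Z₁+Z₂), |Z| = 942 Ω, ∠Z = -38.3°
I = V/|Z| = 117/942 = 124 mA

124 mA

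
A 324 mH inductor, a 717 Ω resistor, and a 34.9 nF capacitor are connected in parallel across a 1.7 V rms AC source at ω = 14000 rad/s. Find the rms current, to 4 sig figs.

2.414 mA

X_L = ωL = 4536 Ω
X_C = 1/(ωC) = 2047 Ω
Parallel: admittances add. Y = 1/R + 1/(jωL) + jωC
Y = (0.001395 + j0.0002681) S
|Y| = 0.001420 S → |Z| = 1/|Y| = 704.1 Ω, ∠Z = −∠Y = -10.88°
I = V/|Z| = 1.7/704.1 = 2.414 mA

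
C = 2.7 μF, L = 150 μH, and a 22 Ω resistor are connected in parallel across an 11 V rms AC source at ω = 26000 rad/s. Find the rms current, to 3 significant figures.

X_L = ωL = 3.90 Ω
X_C = 1/(ωC) = 14.2 Ω
Parallel: admittances add. Y = 1/R + 1/(jωL) + jωC
Y = (0.0455 − j0.186) S
|Y| = 0.192 S → |Z| = 1/|Y| = 5.22 Ω, ∠Z = −∠Y = 76.3°
I = V/|Z| = 11/5.22 = 2.11 A

2.11 A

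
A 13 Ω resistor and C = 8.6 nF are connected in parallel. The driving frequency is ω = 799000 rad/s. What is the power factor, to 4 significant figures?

X_C = 1/(ωC) = 145.5 Ω
Parallel: admittances add. Y = 1/R + jωC
Y = (0.07692 + j0.006871) S
|Y| = 0.07723 S → |Z| = 1/|Y| = 12.95 Ω, ∠Z = −∠Y = -5.105°
cos φ = cos(-5.105°) = 0.9960

0.9960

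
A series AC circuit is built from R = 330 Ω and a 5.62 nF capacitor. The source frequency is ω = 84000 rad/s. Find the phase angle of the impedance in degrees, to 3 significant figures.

X_C = 1/(ωC) = 2120 Ω
Z = 330 − j2120 Ω
|Z| = √(330² + 2120²) = 2140 Ω
∠Z = arctan(-2120/330) = -81.1°

-81.1°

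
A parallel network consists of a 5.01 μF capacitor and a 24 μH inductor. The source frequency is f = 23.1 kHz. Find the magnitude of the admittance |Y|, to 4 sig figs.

ω = 2πf = 145100 rad/s
X_L = ωL = 3.483 Ω
X_C = 1/(ωC) = 1.375 Ω
Parallel: admittances add. Y = 1/(jωL) + jωC
Y = (0 + j0.4401) S
|Y| = 0.4401 S → |Z| = 1/|Y| = 2.272 Ω, ∠Z = −∠Y = -90.00°

440.1 mS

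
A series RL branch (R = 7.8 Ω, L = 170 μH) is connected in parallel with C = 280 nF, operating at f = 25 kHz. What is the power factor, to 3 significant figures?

ω = 2πf = 157100 rad/s
X_L = ωL = 26.7 Ω
X_C = 1/(ωC) = 22.7 Ω
Branch 1 (R+jX_L): Z₁ = 7.80 + j26.7 Ω, |Z₁| = 27.8 Ω
Branch 2 (−jX_C): Z₂ = −j22.7 Ω
Parallel: Z = Z₁Z₂/(Z₁+Z₂), |Z| = 72.3 Ω, ∠Z = -43.2°
cos φ = cos(-43.2°) = 0.728

0.728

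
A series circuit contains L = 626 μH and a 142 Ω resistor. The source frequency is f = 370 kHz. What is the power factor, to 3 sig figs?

ω = 2πf = 2.325e+06 rad/s
X_L = ωL = 1460 Ω
Z = 142 + j1460 Ω
|Z| = √(142² + 1460²) = 1460 Ω
∠Z = arctan(1460/142) = 84.4°
cos φ = cos(84.4°) = 0.0971

0.0971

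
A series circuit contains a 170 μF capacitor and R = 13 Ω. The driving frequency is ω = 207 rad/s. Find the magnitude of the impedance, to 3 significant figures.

X_C = 1/(ωC) = 28.4 Ω
Z = 13.0 − j28.4 Ω
|Z| = √(13.0² + 28.4²) = 31.2 Ω

31.2 Ω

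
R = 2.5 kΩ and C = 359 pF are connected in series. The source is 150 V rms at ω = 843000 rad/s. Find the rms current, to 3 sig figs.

X_C = 1/(ωC) = 3300 Ω
Z = 2500 − j3300 Ω
|Z| = √(2500² + 3300²) = 4140 Ω
I = V/|Z| = 150/4140 = 36.2 mA

36.2 mA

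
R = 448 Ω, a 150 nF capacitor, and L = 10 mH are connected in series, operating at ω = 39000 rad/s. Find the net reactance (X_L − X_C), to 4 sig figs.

X_L = ωL = 390.0 Ω
X_C = 1/(ωC) = 170.9 Ω
X = 390.0 − 170.9 = 219.1 Ω

219.1 Ω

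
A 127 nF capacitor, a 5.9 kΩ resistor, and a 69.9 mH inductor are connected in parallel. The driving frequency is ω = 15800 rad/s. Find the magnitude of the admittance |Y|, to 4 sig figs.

X_L = ωL = 1104 Ω
X_C = 1/(ωC) = 498.4 Ω
Parallel: admittances add. Y = 1/R + 1/(jωL) + jωC
Y = (0.0001695 + j0.001101) S
|Y| = 0.001114 S → |Z| = 1/|Y| = 897.6 Ω, ∠Z = −∠Y = -81.25°

1.114 mS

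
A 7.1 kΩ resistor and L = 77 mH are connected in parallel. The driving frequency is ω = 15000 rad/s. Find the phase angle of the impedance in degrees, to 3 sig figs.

80.8°

X_L = ωL = 1160 Ω
Parallel: admittances add. Y = 1/R + 1/(jωL)
Y = (0.000141 − j0.000866) S
|Y| = 0.000877 S → |Z| = 1/|Y| = 1140 Ω, ∠Z = −∠Y = 80.8°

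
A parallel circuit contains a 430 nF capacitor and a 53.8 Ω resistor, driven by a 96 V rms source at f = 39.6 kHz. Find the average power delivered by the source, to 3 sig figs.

ω = 2πf = 248800 rad/s
X_C = 1/(ωC) = 9.35 Ω
Parallel: admittances add. Y = 1/R + jωC
Y = (0.0186 + j0.107) S
|Y| = 0.109 S → |Z| = 1/|Y| = 9.21 Ω, ∠Z = −∠Y = -80.1°
I = V/|Z| = 10.4 A
P = VI cos φ = 96 × 10.4 × cos(-80.1°) = 171 W

171 W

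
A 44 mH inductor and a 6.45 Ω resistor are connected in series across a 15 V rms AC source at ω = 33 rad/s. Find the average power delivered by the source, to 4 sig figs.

X_L = ωL = 1.452 Ω
Z = 6.450 + j1.452 Ω
|Z| = √(6.450² + 1.452²) = 6.611 Ω
∠Z = arctan(1.452/6.450) = 12.69°
I = V/|Z| = 2.269 A
P = VI cos φ = 15 × 2.269 × cos(12.69°) = 33.20 W

33.20 W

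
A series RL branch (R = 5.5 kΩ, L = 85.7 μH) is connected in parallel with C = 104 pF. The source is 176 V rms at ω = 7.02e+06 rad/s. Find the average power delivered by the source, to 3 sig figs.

5.57 W

X_L = ωL = 602 Ω
X_C = 1/(ωC) = 1370 Ω
Branch 1 (R+jX_L): Z₁ = 5500 + j602 Ω, |Z₁| = 5530 Ω
Branch 2 (−jX_C): Z₂ = −j1370 Ω
Parallel: Z = Z₁Z₂/(Z₁+Z₂), |Z| = 1360 Ω, ∠Z = -75.8°
I = V/|Z| = 129 mA
P = VI cos φ = 176 × 0.129 × cos(-75.8°) = 5.57 W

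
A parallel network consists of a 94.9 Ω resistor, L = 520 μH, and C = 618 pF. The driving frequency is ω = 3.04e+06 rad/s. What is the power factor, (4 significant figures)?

X_L = ωL = 1581 Ω
X_C = 1/(ωC) = 532.3 Ω
Parallel: admittances add. Y = 1/R + 1/(jωL) + jωC
Y = (0.01054 + j0.001246) S
|Y| = 0.01061 S → |Z| = 1/|Y| = 94.24 Ω, ∠Z = −∠Y = -6.744°
cos φ = cos(-6.744°) = 0.9931

0.9931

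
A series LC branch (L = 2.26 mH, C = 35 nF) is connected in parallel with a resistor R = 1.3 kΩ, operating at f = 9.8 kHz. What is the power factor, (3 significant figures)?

0.242

ω = 2πf = 61580 rad/s
X_L = ωL = 139 Ω
X_C = 1/(ωC) = 464 Ω
Branch 1: Z₁ = R = 1300 Ω
Branch 2 (series LC): Z₂ = j(X_L − X_C) = −j325 Ω
Parallel: Z = Z₁Z₂/(Z₁+Z₂), |Z| = 315 Ω, ∠Z = -76.0°
cos φ = cos(-76.0°) = 0.242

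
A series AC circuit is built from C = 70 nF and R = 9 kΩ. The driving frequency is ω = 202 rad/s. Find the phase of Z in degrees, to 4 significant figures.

-82.75°

X_C = 1/(ωC) = 70720 Ω
Z = 9000 − j70720 Ω
|Z| = √(9000² + 70720²) = 71290 Ω
∠Z = arctan(-70720/9000) = -82.75°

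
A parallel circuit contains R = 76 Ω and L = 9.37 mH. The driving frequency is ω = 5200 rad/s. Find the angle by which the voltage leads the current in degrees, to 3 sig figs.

57.3°

X_L = ωL = 48.7 Ω
Parallel: admittances add. Y = 1/R + 1/(jωL)
Y = (0.0132 − j0.0205) S
|Y| = 0.0244 S → |Z| = 1/|Y| = 41.0 Ω, ∠Z = −∠Y = 57.3°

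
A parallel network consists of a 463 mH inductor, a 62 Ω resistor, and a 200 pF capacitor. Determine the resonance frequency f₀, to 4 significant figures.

ω₀ = 1/√(LC) = 1/√(0.463 × 2e-10) = 103900 rad/s
f₀ = ω₀/(2π) = 16.54 kHz

16.54 kHz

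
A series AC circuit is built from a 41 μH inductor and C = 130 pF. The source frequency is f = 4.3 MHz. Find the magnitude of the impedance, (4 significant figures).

823.0 Ω

ω = 2πf = 2.702e+07 rad/s
X_L = ωL = 1108 Ω
X_C = 1/(ωC) = 284.7 Ω
Net reactance X = X_L − X_C = 823.0 Ω
Z = j823.0 Ω
|Z| = √(0² + 823.0²) = 823.0 Ω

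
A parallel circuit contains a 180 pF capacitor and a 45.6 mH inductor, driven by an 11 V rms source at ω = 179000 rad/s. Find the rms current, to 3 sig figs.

X_L = ωL = 8160 Ω
X_C = 1/(ωC) = 31000 Ω
Parallel: admittances add. Y = 1/(jωL) + jωC
Y = (0 − j9.03e-05) S
|Y| = 9.03e-05 S → |Z| = 1/|Y| = 11100 Ω, ∠Z = −∠Y = 90.0°
I = V/|Z| = 11/11100 = 993 μA

993 μA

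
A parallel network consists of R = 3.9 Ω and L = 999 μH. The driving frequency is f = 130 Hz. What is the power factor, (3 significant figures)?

0.205

ω = 2πf = 816.8 rad/s
X_L = ωL = 0.816 Ω
Parallel: admittances add. Y = 1/R + 1/(jωL)
Y = (0.256 − j1.23) S
|Y| = 1.25 S → |Z| = 1/|Y| = 0.799 Ω, ∠Z = −∠Y = 78.2°
cos φ = cos(78.2°) = 0.205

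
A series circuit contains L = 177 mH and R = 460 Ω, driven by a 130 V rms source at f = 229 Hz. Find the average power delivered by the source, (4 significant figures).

ω = 2πf = 1439 rad/s
X_L = ωL = 254.7 Ω
Z = 460.0 + j254.7 Ω
|Z| = √(460.0² + 254.7²) = 525.8 Ω
∠Z = arctan(254.7/460.0) = 28.97°
I = V/|Z| = 247.2 mA
P = VI cos φ = 130 × 0.2472 × cos(28.97°) = 28.12 W

28.12 W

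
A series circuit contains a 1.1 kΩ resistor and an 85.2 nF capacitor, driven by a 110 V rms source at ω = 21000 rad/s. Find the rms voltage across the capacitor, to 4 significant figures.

X_C = 1/(ωC) = 558.9 Ω
Z = 1100 − j558.9 Ω
|Z| = √(1100² + 558.9²) = 1234 Ω
I = V/|Z| = 89.15 mA
V_C = I·|Z_C| = 0.08915 × 558.9 = 49.83 V

49.83 V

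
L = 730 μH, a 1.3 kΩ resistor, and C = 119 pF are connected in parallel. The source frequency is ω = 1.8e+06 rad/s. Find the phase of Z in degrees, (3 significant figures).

X_L = ωL = 1310 Ω
X_C = 1/(ωC) = 4670 Ω
Parallel: admittances add. Y = 1/R + 1/(jωL) + jωC
Y = (0.000769 − j0.000547) S
|Y| = 0.000944 S → |Z| = 1/|Y| = 1060 Ω, ∠Z = −∠Y = 35.4°

35.4°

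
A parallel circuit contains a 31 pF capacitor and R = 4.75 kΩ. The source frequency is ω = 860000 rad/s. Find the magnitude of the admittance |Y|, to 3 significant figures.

212 μS

X_C = 1/(ωC) = 37500 Ω
Parallel: admittances add. Y = 1/R + jωC
Y = (0.000211 + j2.67e-05) S
|Y| = 0.000212 S → |Z| = 1/|Y| = 4710 Ω, ∠Z = −∠Y = -7.22°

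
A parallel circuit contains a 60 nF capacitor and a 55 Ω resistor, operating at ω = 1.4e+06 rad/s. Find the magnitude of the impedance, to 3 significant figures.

11.6 Ω

X_C = 1/(ωC) = 11.9 Ω
Parallel: admittances add. Y = 1/R + jωC
Y = (0.0182 + j0.0840) S
|Y| = 0.0859 S → |Z| = 1/|Y| = 11.6 Ω, ∠Z = −∠Y = -77.8°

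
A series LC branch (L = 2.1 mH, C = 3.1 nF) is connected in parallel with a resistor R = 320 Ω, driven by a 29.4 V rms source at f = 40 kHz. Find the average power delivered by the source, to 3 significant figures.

ω = 2πf = 251300 rad/s
X_L = ωL = 528 Ω
X_C = 1/(ωC) = 1280 Ω
Branch 1: Z₁ = R = 320 Ω
Branch 2 (series LC): Z₂ = j(X_L − X_C) = −j756 Ω
Parallel: Z = Z₁Z₂/(Z₁+Z₂), |Z| = 295 Ω, ∠Z = -22.9°
I = V/|Z| = 99.8 mA
P = VI cos φ = 29.4 × 0.0998 × cos(-22.9°) = 2.70 W

2.70 W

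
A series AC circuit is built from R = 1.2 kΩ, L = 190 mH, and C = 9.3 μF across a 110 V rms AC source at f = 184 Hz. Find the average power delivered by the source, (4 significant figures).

9.972 W

ω = 2πf = 1156 rad/s
X_L = ωL = 219.7 Ω
X_C = 1/(ωC) = 93.01 Ω
Net reactance X = X_L − X_C = 126.7 Ω
Z = 1200 + j126.7 Ω
|Z| = √(1200² + 126.7²) = 1207 Ω
∠Z = arctan(126.7/1200) = 6.025°
I = V/|Z| = 91.16 mA
P = VI cos φ = 110 × 0.09116 × cos(6.025°) = 9.972 W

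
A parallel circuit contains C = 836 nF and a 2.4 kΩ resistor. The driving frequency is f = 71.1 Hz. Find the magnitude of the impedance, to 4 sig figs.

1787 Ω

ω = 2πf = 446.7 rad/s
X_C = 1/(ωC) = 2678 Ω
Parallel: admittances add. Y = 1/R + jωC
Y = (0.0004167 + j0.0003735) S
|Y| = 0.0005595 S → |Z| = 1/|Y| = 1787 Ω, ∠Z = −∠Y = -41.87°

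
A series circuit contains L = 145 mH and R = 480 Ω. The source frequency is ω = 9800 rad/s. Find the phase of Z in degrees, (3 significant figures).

X_L = ωL = 1420 Ω
Z = 480 + j1420 Ω
|Z| = √(480² + 1420²) = 1500 Ω
∠Z = arctan(1420/480) = 71.3°

71.3°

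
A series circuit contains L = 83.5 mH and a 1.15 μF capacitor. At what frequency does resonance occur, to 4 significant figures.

ω₀ = 1/√(LC) = 1/√(0.0835 × 1.15e-06) = 3227 rad/s
f₀ = ω₀/(2π) = 513.6 Hz

513.6 Hz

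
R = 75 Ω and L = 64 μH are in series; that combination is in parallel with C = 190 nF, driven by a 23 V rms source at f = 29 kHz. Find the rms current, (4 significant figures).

807.3 mA

ω = 2πf = 182200 rad/s
X_L = ωL = 11.66 Ω
X_C = 1/(ωC) = 28.88 Ω
Branch 1 (R+jX_L): Z₁ = 75.00 + j11.66 Ω, |Z₁| = 75.90 Ω
Branch 2 (−jX_C): Z₂ = −j28.88 Ω
Parallel: Z = Z₁Z₂/(Z₁+Z₂), |Z| = 28.49 Ω, ∠Z = -68.23°
I = V/|Z| = 23/28.49 = 807.3 mA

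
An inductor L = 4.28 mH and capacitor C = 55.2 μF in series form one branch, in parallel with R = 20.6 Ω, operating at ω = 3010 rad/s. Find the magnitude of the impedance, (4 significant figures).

X_L = ωL = 12.88 Ω
X_C = 1/(ωC) = 6.019 Ω
Branch 1: Z₁ = R = 20.60 Ω
Branch 2 (series LC): Z₂ = j(X_L − X_C) = j6.864 Ω
Parallel: Z = Z₁Z₂/(Z₁+Z₂), |Z| = 6.512 Ω, ∠Z = 71.57°

6.512 Ω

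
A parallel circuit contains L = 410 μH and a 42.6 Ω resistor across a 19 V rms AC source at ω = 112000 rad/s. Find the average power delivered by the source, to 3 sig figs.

X_L = ωL = 45.9 Ω
Parallel: admittances add. Y = 1/R + 1/(jωL)
Y = (0.0235 − j0.0218) S
|Y| = 0.0320 S → |Z| = 1/|Y| = 31.2 Ω, ∠Z = −∠Y = 42.9°
I = V/|Z| = 608 mA
P = VI cos φ = 19 × 0.608 × cos(42.9°) = 8.47 W

8.47 W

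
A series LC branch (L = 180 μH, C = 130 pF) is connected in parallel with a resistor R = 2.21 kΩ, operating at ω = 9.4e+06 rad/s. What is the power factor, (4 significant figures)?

0.3676

X_L = ωL = 1692 Ω
X_C = 1/(ωC) = 818.3 Ω
Branch 1: Z₁ = R = 2210 Ω
Branch 2 (series LC): Z₂ = j(X_L − X_C) = j873.7 Ω
Parallel: Z = Z₁Z₂/(Z₁+Z₂), |Z| = 812.5 Ω, ∠Z = 68.43°
cos φ = cos(68.43°) = 0.3676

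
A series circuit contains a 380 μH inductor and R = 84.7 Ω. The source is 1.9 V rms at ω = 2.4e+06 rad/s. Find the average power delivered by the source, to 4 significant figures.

X_L = ωL = 912.0 Ω
Z = 84.70 + j912.0 Ω
|Z| = √(84.70² + 912.0²) = 915.9 Ω
∠Z = arctan(912.0/84.70) = 84.69°
I = V/|Z| = 2.074 mA
P = VI cos φ = 1.9 × 0.002074 × cos(84.69°) = 364.5 μW

364.5 μW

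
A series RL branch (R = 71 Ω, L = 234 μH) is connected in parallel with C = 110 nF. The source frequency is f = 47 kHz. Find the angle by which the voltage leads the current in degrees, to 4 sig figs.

-74.13°

ω = 2πf = 295300 rad/s
X_L = ωL = 69.10 Ω
X_C = 1/(ωC) = 30.78 Ω
Branch 1 (R+jX_L): Z₁ = 71.00 + j69.10 Ω, |Z₁| = 99.08 Ω
Branch 2 (−jX_C): Z₂ = −j30.78 Ω
Parallel: Z = Z₁Z₂/(Z₁+Z₂), |Z| = 37.80 Ω, ∠Z = -74.13°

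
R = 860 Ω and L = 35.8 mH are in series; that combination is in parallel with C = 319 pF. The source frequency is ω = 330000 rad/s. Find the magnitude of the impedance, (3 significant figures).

45600 Ω

X_L = ωL = 11800 Ω
X_C = 1/(ωC) = 9500 Ω
Branch 1 (R+jX_L): Z₁ = 860 + j11800 Ω, |Z₁| = 11800 Ω
Branch 2 (−jX_C): Z₂ = −j9500 Ω
Parallel: Z = Z₁Z₂/(Z₁+Z₂), |Z| = 45600 Ω, ∠Z = -73.8°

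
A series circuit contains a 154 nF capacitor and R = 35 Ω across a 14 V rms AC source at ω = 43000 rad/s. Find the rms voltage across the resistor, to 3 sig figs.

X_C = 1/(ωC) = 151 Ω
Z = 35.0 − j151 Ω
|Z| = √(35.0² + 151²) = 155 Ω
I = V/|Z| = 90.3 mA
V_R = I·|Z_R| = 0.0903 × 35.0 = 3.16 V

3.16 V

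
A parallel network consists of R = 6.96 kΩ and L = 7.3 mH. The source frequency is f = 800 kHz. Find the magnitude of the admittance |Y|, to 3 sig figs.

146 μS

ω = 2πf = 5.027e+06 rad/s
X_L = ωL = 36700 Ω
Parallel: admittances add. Y = 1/R + 1/(jωL)
Y = (0.000144 − j2.73e-05) S
|Y| = 0.000146 S → |Z| = 1/|Y| = 6840 Ω, ∠Z = −∠Y = 10.7°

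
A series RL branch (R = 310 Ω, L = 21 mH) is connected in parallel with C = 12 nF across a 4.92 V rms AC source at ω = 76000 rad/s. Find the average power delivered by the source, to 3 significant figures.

X_L = ωL = 1600 Ω
X_C = 1/(ωC) = 1100 Ω
Branch 1 (R+jX_L): Z₁ = 310 + j1600 Ω, |Z₁| = 1630 Ω
Branch 2 (−jX_C): Z₂ = −j1100 Ω
Parallel: Z = Z₁Z₂/(Z₁+Z₂), |Z| = 3030 Ω, ∠Z = -69.2°
I = V/|Z| = 1.62 mA
P = VI cos φ = 4.92 × 0.00162 × cos(-69.2°) = 2.84 mW

2.84 mW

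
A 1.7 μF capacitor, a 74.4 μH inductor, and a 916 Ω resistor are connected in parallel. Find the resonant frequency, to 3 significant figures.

14.2 kHz

ω₀ = 1/√(LC) = 1/√(7.44e-05 × 1.7e-06) = 88920 rad/s
f₀ = ω₀/(2π) = 14.2 kHz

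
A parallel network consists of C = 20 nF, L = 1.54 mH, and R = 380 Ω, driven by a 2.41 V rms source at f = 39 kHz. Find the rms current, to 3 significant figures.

8.35 mA

ω = 2πf = 245000 rad/s
X_L = ωL = 377 Ω
X_C = 1/(ωC) = 204 Ω
Parallel: admittances add. Y = 1/R + 1/(jωL) + jωC
Y = (0.00263 + j0.00225) S
|Y| = 0.00346 S → |Z| = 1/|Y| = 289 Ω, ∠Z = −∠Y = -40.5°
I = V/|Z| = 2.41/289 = 8.35 mA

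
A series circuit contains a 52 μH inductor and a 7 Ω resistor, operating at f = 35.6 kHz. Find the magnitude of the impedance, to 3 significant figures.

13.6 Ω

ω = 2πf = 223700 rad/s
X_L = ωL = 11.6 Ω
Z = 7.00 + j11.6 Ω
|Z| = √(7.00² + 11.6²) = 13.6 Ω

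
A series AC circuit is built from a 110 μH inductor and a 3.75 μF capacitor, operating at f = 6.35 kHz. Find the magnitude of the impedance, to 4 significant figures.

2.295 Ω

ω = 2πf = 39900 rad/s
X_L = ωL = 4.389 Ω
X_C = 1/(ωC) = 6.684 Ω
Net reactance X = X_L − X_C = -2.295 Ω
Z = − j2.295 Ω
|Z| = √(0² + 2.295²) = 2.295 Ω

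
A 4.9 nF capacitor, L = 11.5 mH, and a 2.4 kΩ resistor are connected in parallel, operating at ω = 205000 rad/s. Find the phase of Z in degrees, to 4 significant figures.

X_L = ωL = 2358 Ω
X_C = 1/(ωC) = 995.5 Ω
Parallel: admittances add. Y = 1/R + 1/(jωL) + jωC
Y = (0.0004167 + j0.0005803) S
|Y| = 0.0007144 S → |Z| = 1/|Y| = 1400 Ω, ∠Z = −∠Y = -54.32°

-54.32°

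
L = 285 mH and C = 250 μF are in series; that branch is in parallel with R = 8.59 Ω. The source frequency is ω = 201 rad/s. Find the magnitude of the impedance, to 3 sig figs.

8.37 Ω

X_L = ωL = 57.3 Ω
X_C = 1/(ωC) = 19.9 Ω
Branch 1: Z₁ = R = 8.59 Ω
Branch 2 (series LC): Z₂ = j(X_L − X_C) = j37.4 Ω
Parallel: Z = Z₁Z₂/(Z₁+Z₂), |Z| = 8.37 Ω, ∠Z = 12.9°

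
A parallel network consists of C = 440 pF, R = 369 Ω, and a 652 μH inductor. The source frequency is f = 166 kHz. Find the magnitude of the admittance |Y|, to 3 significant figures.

ω = 2πf = 1.043e+06 rad/s
X_L = ωL = 680 Ω
X_C = 1/(ωC) = 2180 Ω
Parallel: admittances add. Y = 1/R + 1/(jωL) + jωC
Y = (0.00271 − j0.00101) S
|Y| = 0.00289 S → |Z| = 1/|Y| = 346 Ω, ∠Z = −∠Y = 20.5°

2.89 mS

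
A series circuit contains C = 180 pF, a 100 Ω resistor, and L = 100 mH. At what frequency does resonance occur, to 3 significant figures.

37.5 kHz

ω₀ = 1/√(LC) = 1/√(0.1 × 1.8e-10) = 235700 rad/s
f₀ = ω₀/(2π) = 37.5 kHz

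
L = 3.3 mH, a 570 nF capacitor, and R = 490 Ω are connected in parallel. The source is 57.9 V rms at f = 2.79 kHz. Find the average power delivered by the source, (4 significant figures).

6.842 W

ω = 2πf = 17530 rad/s
X_L = ωL = 57.85 Ω
X_C = 1/(ωC) = 100.1 Ω
Parallel: admittances add. Y = 1/R + 1/(jωL) + jωC
Y = (0.002041 − j0.007294) S
|Y| = 0.007574 S → |Z| = 1/|Y| = 132.0 Ω, ∠Z = −∠Y = 74.37°
I = V/|Z| = 438.6 mA
P = VI cos φ = 57.9 × 0.4386 × cos(74.37°) = 6.842 W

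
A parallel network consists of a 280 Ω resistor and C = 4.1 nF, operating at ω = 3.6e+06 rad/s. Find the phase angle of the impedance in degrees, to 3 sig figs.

X_C = 1/(ωC) = 67.8 Ω
Parallel: admittances add. Y = 1/R + jωC
Y = (0.00357 + j0.0148) S
|Y| = 0.0152 S → |Z| = 1/|Y| = 65.9 Ω, ∠Z = −∠Y = -76.4°

-76.4°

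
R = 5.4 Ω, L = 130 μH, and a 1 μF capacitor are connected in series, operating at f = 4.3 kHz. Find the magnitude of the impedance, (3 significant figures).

33.9 Ω

ω = 2πf = 27020 rad/s
X_L = ωL = 3.51 Ω
X_C = 1/(ωC) = 37.0 Ω
Net reactance X = X_L − X_C = -33.5 Ω
Z = 5.40 − j33.5 Ω
|Z| = √(5.40² + 33.5²) = 33.9 Ω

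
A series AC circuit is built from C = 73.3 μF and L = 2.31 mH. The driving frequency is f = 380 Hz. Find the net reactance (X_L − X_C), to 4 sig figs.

ω = 2πf = 2388 rad/s
X_L = ωL = 5.515 Ω
X_C = 1/(ωC) = 5.714 Ω
X = 5.515 − 5.714 = -0.1985 Ω

-0.1985 Ω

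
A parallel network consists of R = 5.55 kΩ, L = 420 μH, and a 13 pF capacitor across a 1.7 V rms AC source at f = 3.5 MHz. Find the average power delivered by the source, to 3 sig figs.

521 μW

ω = 2πf = 2.199e+07 rad/s
X_L = ωL = 9240 Ω
X_C = 1/(ωC) = 3500 Ω
Parallel: admittances add. Y = 1/R + 1/(jωL) + jωC
Y = (0.000180 + j0.000178) S
|Y| = 0.000253 S → |Z| = 1/|Y| = 3950 Ω, ∠Z = −∠Y = -44.6°
I = V/|Z| = 430 μA
P = VI cos φ = 1.7 × 0.000430 × cos(-44.6°) = 521 μW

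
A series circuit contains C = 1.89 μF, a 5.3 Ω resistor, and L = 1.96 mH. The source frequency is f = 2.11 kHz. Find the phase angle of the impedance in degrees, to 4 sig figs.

-69.16°

ω = 2πf = 13260 rad/s
X_L = ωL = 25.98 Ω
X_C = 1/(ωC) = 39.91 Ω
Net reactance X = X_L − X_C = -13.92 Ω
Z = 5.300 − j13.92 Ω
|Z| = √(5.300² + 13.92²) = 14.90 Ω
∠Z = arctan(-13.92/5.300) = -69.16°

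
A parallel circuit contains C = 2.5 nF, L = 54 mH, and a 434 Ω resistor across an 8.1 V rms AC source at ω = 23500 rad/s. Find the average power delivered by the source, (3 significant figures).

X_L = ωL = 1270 Ω
X_C = 1/(ωC) = 17000 Ω
Parallel: admittances add. Y = 1/R + 1/(jωL) + jωC
Y = (0.00230 − j0.000729) S
|Y| = 0.00242 S → |Z| = 1/|Y| = 414 Ω, ∠Z = −∠Y = 17.6°
I = V/|Z| = 19.6 mA
P = VI cos φ = 8.1 × 0.0196 × cos(17.6°) = 151 mW

151 mW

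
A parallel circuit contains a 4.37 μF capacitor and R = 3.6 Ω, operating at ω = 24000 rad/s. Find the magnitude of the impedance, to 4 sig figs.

3.368 Ω

X_C = 1/(ωC) = 9.535 Ω
Parallel: admittances add. Y = 1/R + jωC
Y = (0.2778 + j0.1049) S
|Y| = 0.2969 S → |Z| = 1/|Y| = 3.368 Ω, ∠Z = −∠Y = -20.68°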